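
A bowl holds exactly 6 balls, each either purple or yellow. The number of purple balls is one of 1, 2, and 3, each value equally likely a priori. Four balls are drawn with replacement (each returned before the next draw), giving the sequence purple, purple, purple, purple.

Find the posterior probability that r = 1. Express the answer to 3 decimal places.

0.010

Compute the likelihood of the observed sequence for each case: P(data | r = 1) = (1/6)(1/6)(1/6)(1/6) = 0.0007716; P(data | r = 2) = (2/6)(2/6)(2/6)(2/6) = 0.012346; P(data | r = 3) = (3/6)(3/6)(3/6)(3/6) = 0.0625.
The prior-weighted likelihoods are 1/3 · 0.0007716 = 0.0002572, 1/3 · 0.012346 = 0.0041152, 1/3 · 0.0625 = 0.020833; these sum to 0.025206.
By Bayes' rule, P(r = 1 | data) = (0.0002572) / (0.025206) = 0.010204.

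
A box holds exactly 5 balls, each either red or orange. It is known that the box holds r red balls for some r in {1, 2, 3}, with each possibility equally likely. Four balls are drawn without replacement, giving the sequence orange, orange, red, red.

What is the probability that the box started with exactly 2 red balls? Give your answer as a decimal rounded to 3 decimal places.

Under each hypothesis, the probability of the observed sequence is: P(data | r = 1) = (4/5)(3/4)(1/3)(0/2) = 0; P(data | r = 2) = (3/5)(2/4)(2/3)(1/2) = 1/10; P(data | r = 3) = (2/5)(1/4)(3/3)(2/2) = 1/10.
Weighting by the prior gives 1/3 · 0 = 0, 1/3 · 1/10 = 1/30, 1/3 · 1/10 = 1/30; summing to 1/15.
Hence P(r = 2 | data) = (1/30) / (1/15) = 1/2.

0.500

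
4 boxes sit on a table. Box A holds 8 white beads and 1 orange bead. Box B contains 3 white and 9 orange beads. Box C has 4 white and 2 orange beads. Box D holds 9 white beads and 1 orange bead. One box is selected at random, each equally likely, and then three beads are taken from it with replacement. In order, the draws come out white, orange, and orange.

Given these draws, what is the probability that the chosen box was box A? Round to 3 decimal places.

The likelihood of the observed sequence under each hypothesis: P(data | box A) = (8/9)(1/9)(1/9) = 0.010974; P(data | box B) = (3/12)(9/12)(9/12) = 0.14062; P(data | box C) = (4/6)(2/6)(2/6) = 0.074074; P(data | box D) = (9/10)(1/10)(1/10) = 0.009.
Multiplying each by its prior: 1/4 · 0.010974 = 0.0027435, 1/4 · 0.14062 = 0.035156, 1/4 · 0.074074 = 0.018519, 1/4 · 0.009 = 0.00225; summing to 0.058668.
Hence P(box A | data) = (0.0027435) / (0.058668) = 0.046763.

0.047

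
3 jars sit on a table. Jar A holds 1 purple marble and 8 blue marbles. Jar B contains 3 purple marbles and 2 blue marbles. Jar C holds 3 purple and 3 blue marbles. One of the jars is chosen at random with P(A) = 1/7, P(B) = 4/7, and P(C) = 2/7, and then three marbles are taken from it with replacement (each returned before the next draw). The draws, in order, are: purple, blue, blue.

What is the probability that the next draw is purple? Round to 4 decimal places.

0.5059

For each hypothesis, P(data | H) works out to: P(data | jar A) = (1/9)(8/9)(8/9) = 0.087791; P(data | jar B) = (3/5)(2/5)(2/5) = 0.096; P(data | jar C) = (3/6)(3/6)(3/6) = 0.125.
The prior-weighted likelihoods are 1/7 · 0.087791 = 0.012542, 4/7 · 0.096 = 0.054857, 2/7 · 0.125 = 0.035714; summing to 0.10311.
Dividing through by the total gives posterior P(jar A | data) = 0.12163, P(jar B | data) = 0.53201, P(jar C | data) = 0.34636.
The predictive probability is P(purple next | data) = (1/9)(0.12163) + (3/5)(0.53201) + (1/2)(0.34636) = 0.5059.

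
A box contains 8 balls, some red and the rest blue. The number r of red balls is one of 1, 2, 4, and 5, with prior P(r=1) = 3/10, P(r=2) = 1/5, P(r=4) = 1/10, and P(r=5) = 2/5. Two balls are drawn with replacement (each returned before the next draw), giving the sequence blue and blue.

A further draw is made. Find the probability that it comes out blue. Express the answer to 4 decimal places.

0.7532

For each hypothesis, P(data | H) works out to: P(data | r = 1) = (7/8)(7/8) = 49/64; P(data | r = 2) = (6/8)(6/8) = 9/16; P(data | r = 4) = (4/8)(4/8) = 1/4; P(data | r = 5) = (3/8)(3/8) = 9/64.
Multiplying each by its prior: 3/10 · 49/64 = 147/640, 1/5 · 9/16 = 9/80, 1/10 · 1/4 = 1/40, 2/5 · 9/64 = 9/160; summing to 271/640.
The posterior is then P(r = 1 | data) = 0.54244, P(r = 2 | data) = 0.26568, P(r = 4 | data) = 0.059041, P(r = 5 | data) = 0.13284.
So P(blue next | data) = Σ P(blue next | H) P(H | data) = (7/8)(0.54244) + (3/4)(0.26568) + (1/2)(0.059041) + (3/8)(0.13284) = 0.75323.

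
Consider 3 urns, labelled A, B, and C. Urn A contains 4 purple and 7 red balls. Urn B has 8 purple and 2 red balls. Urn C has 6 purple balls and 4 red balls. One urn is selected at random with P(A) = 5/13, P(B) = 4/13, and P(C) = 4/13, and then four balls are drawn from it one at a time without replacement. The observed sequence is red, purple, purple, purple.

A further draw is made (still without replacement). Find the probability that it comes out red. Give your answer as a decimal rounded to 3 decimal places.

The likelihood of the observed sequence under each hypothesis: P(data | urn A) = (7/11)(4/10)(3/9)(2/8) = 0.021212; P(data | urn B) = (2/10)(8/9)(7/8)(6/7) = 0.13333; P(data | urn C) = (4/10)(6/9)(5/8)(4/7) = 0.095238.
Weighting by the prior gives 5/13 · 0.021212 = 0.0081585, 4/13 · 0.13333 = 0.041026, 4/13 · 0.095238 = 0.029304; these sum to 0.078488.
Dividing through by the total gives posterior P(urn A | data) = 0.10395, P(urn B | data) = 0.5227, P(urn C | data) = 0.37336.
Averaging over the posterior, P(red next | data) = (6/7)(0.10395) + (1/6)(0.5227) + (1/2)(0.37336) = 0.36289.

0.363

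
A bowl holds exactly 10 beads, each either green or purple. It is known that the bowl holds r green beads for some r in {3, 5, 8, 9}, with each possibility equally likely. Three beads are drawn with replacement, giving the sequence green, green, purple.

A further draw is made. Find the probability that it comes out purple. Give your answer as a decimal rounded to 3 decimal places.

0.353

Under each hypothesis, the probability of the observed sequence is: P(data | r = 3) = (3/10)(3/10)(7/10) = 0.063; P(data | r = 5) = (5/10)(5/10)(5/10) = 0.125; P(data | r = 8) = (8/10)(8/10)(2/10) = 0.128; P(data | r = 9) = (9/10)(9/10)(1/10) = 0.081.
Multiplying each by its prior: 1/4 · 0.063 = 0.01575, 1/4 · 0.125 = 0.03125, 1/4 · 0.128 = 0.032, 1/4 · 0.081 = 0.02025; summing to 0.09925.
Dividing through by the total gives posterior P(r = 3 | data) = 0.15869, P(r = 5 | data) = 0.31486, P(r = 8 | data) = 0.32242, P(r = 9 | data) = 0.20403.
Averaging over the posterior, P(purple next | data) = (7/10)(0.15869) + (1/2)(0.31486) + (1/5)(0.32242) + (1/10)(0.20403) = 0.3534.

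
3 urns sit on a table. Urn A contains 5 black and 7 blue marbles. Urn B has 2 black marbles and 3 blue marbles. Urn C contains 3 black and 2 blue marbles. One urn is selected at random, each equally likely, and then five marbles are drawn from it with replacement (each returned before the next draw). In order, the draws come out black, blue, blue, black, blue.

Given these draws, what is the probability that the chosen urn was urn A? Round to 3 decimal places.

0.374

Under each hypothesis, the probability of the observed sequence is: P(data | urn A) = (5/12)(7/12)(7/12)(5/12)(7/12) = 0.034461; P(data | urn B) = (2/5)(3/5)(3/5)(2/5)(3/5) = 0.03456; P(data | urn C) = (3/5)(2/5)(2/5)(3/5)(2/5) = 0.02304.
Multiplying each by its prior: 1/3 · 0.034461 = 0.011487, 1/3 · 0.03456 = 0.01152, 1/3 · 0.02304 = 0.00768; summing to 0.030687.
Hence P(urn A | data) = (0.011487) / (0.030687) = 0.37433.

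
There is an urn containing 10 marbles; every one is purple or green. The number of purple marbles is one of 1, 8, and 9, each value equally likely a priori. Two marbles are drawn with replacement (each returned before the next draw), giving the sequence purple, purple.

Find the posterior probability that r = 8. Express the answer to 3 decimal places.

Compute the likelihood of the observed sequence for each case: P(data | r = 1) = (1/10)(1/10) = 1/100; P(data | r = 8) = (8/10)(8/10) = 16/25; P(data | r = 9) = (9/10)(9/10) = 81/100.
Multiplying each by its prior: 1/3 · 1/100 = 1/300, 1/3 · 16/25 = 16/75, 1/3 · 81/100 = 27/100; with total 73/150.
So P(r = 8 | data) = (16/75) / (73/150) = 32/73.

0.438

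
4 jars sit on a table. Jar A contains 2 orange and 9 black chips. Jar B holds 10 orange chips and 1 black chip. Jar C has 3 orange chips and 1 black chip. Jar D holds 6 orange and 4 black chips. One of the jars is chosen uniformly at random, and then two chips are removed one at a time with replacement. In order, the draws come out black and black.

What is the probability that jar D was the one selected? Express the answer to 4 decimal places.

For each hypothesis, P(data | H) works out to: P(data | jar A) = (9/11)(9/11) = 0.66942; P(data | jar B) = (1/11)(1/11) = 0.0082645; P(data | jar C) = (1/4)(1/4) = 0.0625; P(data | jar D) = (4/10)(4/10) = 0.16.
Weighting by the prior gives 1/4 · 0.66942 = 0.16736, 1/4 · 0.0082645 = 0.0020661, 1/4 · 0.0625 = 0.015625, 1/4 · 0.16 = 0.04; with total 0.22505.
So P(jar D | data) = (0.04) / (0.22505) = 0.17774.

0.1777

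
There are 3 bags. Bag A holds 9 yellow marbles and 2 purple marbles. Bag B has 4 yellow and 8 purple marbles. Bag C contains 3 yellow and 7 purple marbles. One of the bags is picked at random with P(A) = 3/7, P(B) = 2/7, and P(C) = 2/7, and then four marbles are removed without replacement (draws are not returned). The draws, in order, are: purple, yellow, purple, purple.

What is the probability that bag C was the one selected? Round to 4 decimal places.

The likelihood of the observed sequence under each hypothesis: P(data | bag A) = (2/11)(9/10)(1/9)(0/8) = 0; P(data | bag B) = (8/12)(4/11)(7/10)(6/9) = 0.11313; P(data | bag C) = (7/10)(3/9)(6/8)(5/7) = 0.125.
Weighting by the prior gives 3/7 · 0 = 0, 2/7 · 0.11313 = 0.032323, 2/7 · 0.125 = 0.035714; summing to 0.068038.
So P(bag C | data) = (0.035714) / (0.068038) = 0.52492.

0.5249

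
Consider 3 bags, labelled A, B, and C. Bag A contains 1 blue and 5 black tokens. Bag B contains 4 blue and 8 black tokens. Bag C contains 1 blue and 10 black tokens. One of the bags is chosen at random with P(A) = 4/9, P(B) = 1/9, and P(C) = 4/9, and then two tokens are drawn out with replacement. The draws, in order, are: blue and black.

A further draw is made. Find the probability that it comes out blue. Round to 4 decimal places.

Compute the likelihood of the observed sequence for each case: P(data | bag A) = (1/6)(5/6) = 0.13889; P(data | bag B) = (4/12)(8/12) = 0.22222; P(data | bag C) = (1/11)(10/11) = 0.082645.
Multiplying each by its prior: 4/9 · 0.13889 = 0.061728, 1/9 · 0.22222 = 0.024691, 4/9 · 0.082645 = 0.036731; with total 0.12315.
The posterior is then P(bag A | data) = 0.50124, P(bag B | data) = 0.2005, P(bag C | data) = 0.29826.
Averaging over the posterior, P(blue next | data) = (1/6)(0.50124) + (1/3)(0.2005) + (1/11)(0.29826) = 0.17749.

0.1775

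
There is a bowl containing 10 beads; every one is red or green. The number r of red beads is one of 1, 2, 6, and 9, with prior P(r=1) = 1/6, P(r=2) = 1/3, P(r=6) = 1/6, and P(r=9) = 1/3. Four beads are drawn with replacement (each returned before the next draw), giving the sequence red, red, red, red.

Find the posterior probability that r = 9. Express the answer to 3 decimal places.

0.908

Under each hypothesis, the probability of the observed sequence is: P(data | r = 1) = (1/10)(1/10)(1/10)(1/10) = 0.0001; P(data | r = 2) = (2/10)(2/10)(2/10)(2/10) = 0.0016; P(data | r = 6) = (6/10)(6/10)(6/10)(6/10) = 0.1296; P(data | r = 9) = (9/10)(9/10)(9/10)(9/10) = 0.6561.
Weighting by the prior gives 1/6 · 0.0001 = 1.6667e-05, 1/3 · 0.0016 = 0.00053333, 1/6 · 0.1296 = 0.0216, 1/3 · 0.6561 = 0.2187; with total 0.24085.
Hence P(r = 9 | data) = (0.2187) / (0.24085) = 0.90803.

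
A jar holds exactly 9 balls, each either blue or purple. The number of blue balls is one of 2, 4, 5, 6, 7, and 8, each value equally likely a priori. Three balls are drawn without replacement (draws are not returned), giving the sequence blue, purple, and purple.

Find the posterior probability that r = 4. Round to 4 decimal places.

For each hypothesis, P(data | H) works out to: P(data | r = 2) = (2/9)(7/8)(6/7) = 0.16667; P(data | r = 4) = (4/9)(5/8)(4/7) = 0.15873; P(data | r = 5) = (5/9)(4/8)(3/7) = 0.11905; P(data | r = 6) = (6/9)(3/8)(2/7) = 0.071429; P(data | r = 7) = (7/9)(2/8)(1/7) = 0.027778; P(data | r = 8) = (8/9)(1/8)(0/7) = 0.
Weighting by the prior gives 1/6 · 0.16667 = 0.027778, 1/6 · 0.15873 = 0.026455, 1/6 · 0.11905 = 0.019841, 1/6 · 0.071429 = 0.011905, 1/6 · 0.027778 = 0.0046296, 1/6 · 0 = 0; these sum to 0.090608.
Hence P(r = 4 | data) = (0.026455) / (0.090608) = 0.29197.

0.2920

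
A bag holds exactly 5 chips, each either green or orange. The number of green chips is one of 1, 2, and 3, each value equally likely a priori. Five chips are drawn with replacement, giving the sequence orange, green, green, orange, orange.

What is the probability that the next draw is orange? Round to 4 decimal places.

0.5934

Compute the likelihood of the observed sequence for each case: P(data | r = 1) = (4/5)(1/5)(1/5)(4/5)(4/5) = 0.02048; P(data | r = 2) = (3/5)(2/5)(2/5)(3/5)(3/5) = 0.03456; P(data | r = 3) = (2/5)(3/5)(3/5)(2/5)(2/5) = 0.02304.
Weighting by the prior gives 1/3 · 0.02048 = 0.0068267, 1/3 · 0.03456 = 0.01152, 1/3 · 0.02304 = 0.00768; these sum to 0.026027.
Dividing through by the total gives posterior P(r = 1 | data) = 0.2623, P(r = 2 | data) = 0.44262, P(r = 3 | data) = 0.29508.
Averaging over the posterior, P(orange next | data) = (4/5)(0.2623) + (3/5)(0.44262) + (2/5)(0.29508) = 0.59344.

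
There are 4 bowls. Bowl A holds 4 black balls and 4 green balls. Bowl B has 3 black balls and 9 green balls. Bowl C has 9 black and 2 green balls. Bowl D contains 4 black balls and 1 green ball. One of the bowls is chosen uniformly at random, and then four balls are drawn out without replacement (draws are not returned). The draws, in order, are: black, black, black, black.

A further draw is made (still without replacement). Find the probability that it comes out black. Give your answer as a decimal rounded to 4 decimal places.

Compute the likelihood of the observed sequence for each case: P(data | bowl A) = (4/8)(3/7)(2/6)(1/5) = 0.014286; P(data | bowl B) = (3/12)(2/11)(1/10)(0/9) = 0; P(data | bowl C) = (9/11)(8/10)(7/9)(6/8) = 0.38182; P(data | bowl D) = (4/5)(3/4)(2/3)(1/2) = 0.2.
Multiplying each by its prior: 1/4 · 0.014286 = 0.0035714, 1/4 · 0 = 0, 1/4 · 0.38182 = 0.095455, 1/4 · 0.2 = 0.05; summing to 0.14903.
Dividing through by the total gives posterior P(bowl A | data) = 0.023965, P(bowl B | data) = 0, P(bowl C | data) = 0.64052, P(bowl D | data) = 0.33551.
The predictive probability is P(black next | data) = (0)(0.023965) + (5/7)(0.64052) + (0)(0.33551) = 0.45752.

0.4575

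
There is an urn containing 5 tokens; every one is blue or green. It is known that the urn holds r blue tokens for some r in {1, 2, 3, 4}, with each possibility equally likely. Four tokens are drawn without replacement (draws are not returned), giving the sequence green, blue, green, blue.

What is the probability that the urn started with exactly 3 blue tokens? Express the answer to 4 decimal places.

For each hypothesis, P(data | H) works out to: P(data | r = 1) = (4/5)(1/4)(3/3)(0/2) = 0; P(data | r = 2) = (3/5)(2/4)(2/3)(1/2) = 1/10; P(data | r = 3) = (2/5)(3/4)(1/3)(2/2) = 1/10; P(data | r = 4) = (1/5)(4/4)(0/3) = 0.
The prior-weighted likelihoods are 1/4 · 0 = 0, 1/4 · 1/10 = 1/40, 1/4 · 1/10 = 1/40, 1/4 · 0 = 0; with total 1/20.
So P(r = 3 | data) = (1/40) / (1/20) = 1/2.

0.5000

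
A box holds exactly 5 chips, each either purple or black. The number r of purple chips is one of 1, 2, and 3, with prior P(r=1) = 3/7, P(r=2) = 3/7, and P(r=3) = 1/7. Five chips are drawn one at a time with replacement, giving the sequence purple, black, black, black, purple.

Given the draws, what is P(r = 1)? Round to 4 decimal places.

Compute the likelihood of the observed sequence for each case: P(data | r = 1) = (1/5)(4/5)(4/5)(4/5)(1/5) = 0.02048; P(data | r = 2) = (2/5)(3/5)(3/5)(3/5)(2/5) = 0.03456; P(data | r = 3) = (3/5)(2/5)(2/5)(2/5)(3/5) = 0.02304.
The prior-weighted likelihoods are 3/7 · 0.02048 = 0.0087771, 3/7 · 0.03456 = 0.014811, 1/7 · 0.02304 = 0.0032914; summing to 0.02688.
Therefore the posterior P(r = 1 | data) = (0.0087771) / (0.02688) = 0.32653.

0.3265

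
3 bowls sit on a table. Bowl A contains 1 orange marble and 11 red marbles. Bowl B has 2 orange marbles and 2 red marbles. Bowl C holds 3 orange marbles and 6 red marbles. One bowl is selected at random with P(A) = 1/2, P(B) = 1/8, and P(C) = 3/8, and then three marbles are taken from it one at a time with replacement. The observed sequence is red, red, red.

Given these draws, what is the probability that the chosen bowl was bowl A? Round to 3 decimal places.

For each hypothesis, P(data | H) works out to: P(data | bowl A) = (11/12)(11/12)(11/12) = 0.77025; P(data | bowl B) = (2/4)(2/4)(2/4) = 0.125; P(data | bowl C) = (6/9)(6/9)(6/9) = 0.2963.
Multiplying each by its prior: 1/2 · 0.77025 = 0.38513, 1/8 · 0.125 = 0.015625, 3/8 · 0.2963 = 0.11111; summing to 0.51186.
Hence P(bowl A | data) = (0.38513) / (0.51186) = 0.7524.

0.752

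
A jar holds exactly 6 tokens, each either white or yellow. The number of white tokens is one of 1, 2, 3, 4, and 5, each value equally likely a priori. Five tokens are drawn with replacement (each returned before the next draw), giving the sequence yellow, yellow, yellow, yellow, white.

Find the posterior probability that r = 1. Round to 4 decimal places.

Compute the likelihood of the observed sequence for each case: P(data | r = 1) = (5/6)(5/6)(5/6)(5/6)(1/6) = 0.080376; P(data | r = 2) = (4/6)(4/6)(4/6)(4/6)(2/6) = 0.065844; P(data | r = 3) = (3/6)(3/6)(3/6)(3/6)(3/6) = 0.03125; P(data | r = 4) = (2/6)(2/6)(2/6)(2/6)(4/6) = 0.0082305; P(data | r = 5) = (1/6)(1/6)(1/6)(1/6)(5/6) = 0.000643.
The prior-weighted likelihoods are 1/5 · 0.080376 = 0.016075, 1/5 · 0.065844 = 0.013169, 1/5 · 0.03125 = 0.00625, 1/5 · 0.0082305 = 0.0016461, 1/5 · 0.000643 = 0.0001286; summing to 0.037269.
Therefore the posterior P(r = 1 | data) = (0.016075) / (0.037269) = 0.43133.

0.4313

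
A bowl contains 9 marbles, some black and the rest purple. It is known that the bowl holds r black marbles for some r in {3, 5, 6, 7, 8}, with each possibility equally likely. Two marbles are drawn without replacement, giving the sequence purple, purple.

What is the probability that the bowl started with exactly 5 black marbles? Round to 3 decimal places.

Under each hypothesis, the probability of the observed sequence is: P(data | r = 3) = (6/9)(5/8) = 5/12; P(data | r = 5) = (4/9)(3/8) = 1/6; P(data | r = 6) = (3/9)(2/8) = 1/12; P(data | r = 7) = (2/9)(1/8) = 1/36; P(data | r = 8) = (1/9)(0/8) = 0.
Weighting by the prior gives 1/5 · 5/12 = 1/12, 1/5 · 1/6 = 1/30, 1/5 · 1/12 = 1/60, 1/5 · 1/36 = 1/180, 1/5 · 0 = 0; with total 5/36.
Hence P(r = 5 | data) = (1/30) / (5/36) = 6/25.

0.240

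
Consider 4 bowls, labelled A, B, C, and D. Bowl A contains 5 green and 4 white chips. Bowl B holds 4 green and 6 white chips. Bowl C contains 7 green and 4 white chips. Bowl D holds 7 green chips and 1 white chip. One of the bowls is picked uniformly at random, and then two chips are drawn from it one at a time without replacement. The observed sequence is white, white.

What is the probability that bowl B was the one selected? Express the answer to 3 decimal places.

Compute the likelihood of the observed sequence for each case: P(data | bowl A) = (4/9)(3/8) = 1/6; P(data | bowl B) = (6/10)(5/9) = 1/3; P(data | bowl C) = (4/11)(3/10) = 6/55; P(data | bowl D) = (1/8)(0/7) = 0.
Multiplying each by its prior: 1/4 · 1/6 = 1/24, 1/4 · 1/3 = 1/12, 1/4 · 6/55 = 3/110, 1/4 · 0 = 0; with total 67/440.
So P(bowl B | data) = (1/12) / (67/440) = 110/201.

0.547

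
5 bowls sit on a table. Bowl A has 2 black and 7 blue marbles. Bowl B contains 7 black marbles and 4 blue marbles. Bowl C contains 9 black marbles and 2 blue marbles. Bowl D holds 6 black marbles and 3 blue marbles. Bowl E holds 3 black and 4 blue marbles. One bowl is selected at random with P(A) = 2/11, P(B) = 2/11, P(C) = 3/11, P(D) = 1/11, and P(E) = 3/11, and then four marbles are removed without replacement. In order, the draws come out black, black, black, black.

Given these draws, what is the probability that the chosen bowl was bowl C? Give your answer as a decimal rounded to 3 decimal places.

Under each hypothesis, the probability of the observed sequence is: P(data | bowl A) = (2/9)(1/8)(0/7) = 0; P(data | bowl B) = (7/11)(6/10)(5/9)(4/8) = 0.10606; P(data | bowl C) = (9/11)(8/10)(7/9)(6/8) = 0.38182; P(data | bowl D) = (6/9)(5/8)(4/7)(3/6) = 0.11905; P(data | bowl E) = (3/7)(2/6)(1/5)(0/4) = 0.
Weighting by the prior gives 2/11 · 0 = 0, 2/11 · 0.10606 = 0.019284, 3/11 · 0.38182 = 0.10413, 1/11 · 0.11905 = 0.010823, 3/11 · 0 = 0; summing to 0.13424.
Hence P(bowl C | data) = (0.10413) / (0.13424) = 0.77573.

0.776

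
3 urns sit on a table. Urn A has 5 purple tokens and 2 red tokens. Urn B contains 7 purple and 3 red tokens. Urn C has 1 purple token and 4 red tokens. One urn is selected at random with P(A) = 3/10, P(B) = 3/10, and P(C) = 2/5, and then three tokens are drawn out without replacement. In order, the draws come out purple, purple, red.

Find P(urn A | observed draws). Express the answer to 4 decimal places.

The likelihood of the observed sequence under each hypothesis: P(data | urn A) = (5/7)(4/6)(2/5) = 0.19048; P(data | urn B) = (7/10)(6/9)(3/8) = 0.175; P(data | urn C) = (1/5)(0/4) = 0.
Weighting by the prior gives 3/10 · 0.19048 = 0.057143, 3/10 · 0.175 = 0.0525, 2/5 · 0 = 0; these sum to 0.10964.
By Bayes' rule, P(urn A | data) = (0.057143) / (0.10964) = 0.52117.

0.5212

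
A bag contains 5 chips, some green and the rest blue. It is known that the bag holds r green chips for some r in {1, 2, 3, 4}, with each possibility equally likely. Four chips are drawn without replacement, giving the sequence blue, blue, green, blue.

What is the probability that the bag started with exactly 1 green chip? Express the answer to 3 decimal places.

Compute the likelihood of the observed sequence for each case: P(data | r = 1) = (4/5)(3/4)(1/3)(2/2) = 1/5; P(data | r = 2) = (3/5)(2/4)(2/3)(1/2) = 1/10; P(data | r = 3) = (2/5)(1/4)(3/3)(0/2) = 0; P(data | r = 4) = (1/5)(0/4) = 0.
Multiplying each by its prior: 1/4 · 1/5 = 1/20, 1/4 · 1/10 = 1/40, 1/4 · 0 = 0, 1/4 · 0 = 0; with total 3/40.
So P(r = 1 | data) = (1/20) / (3/40) = 2/3.

0.667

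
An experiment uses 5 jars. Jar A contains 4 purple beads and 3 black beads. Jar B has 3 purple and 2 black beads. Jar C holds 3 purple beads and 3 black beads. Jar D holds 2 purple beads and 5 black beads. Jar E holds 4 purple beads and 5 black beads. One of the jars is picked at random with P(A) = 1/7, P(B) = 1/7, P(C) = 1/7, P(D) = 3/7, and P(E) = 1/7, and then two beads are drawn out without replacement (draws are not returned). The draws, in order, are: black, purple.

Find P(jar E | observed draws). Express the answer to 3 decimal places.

For each hypothesis, P(data | H) works out to: P(data | jar A) = (3/7)(4/6) = 2/7; P(data | jar B) = (2/5)(3/4) = 3/10; P(data | jar C) = (3/6)(3/5) = 3/10; P(data | jar D) = (5/7)(2/6) = 5/21; P(data | jar E) = (5/9)(4/8) = 5/18.
Weighting by the prior gives 1/7 · 2/7 = 2/49, 1/7 · 3/10 = 3/70, 1/7 · 3/10 = 3/70, 3/7 · 5/21 = 5/49, 1/7 · 5/18 = 5/126; summing to 169/630.
Hence P(jar E | data) = (5/126) / (169/630) = 25/169.

0.148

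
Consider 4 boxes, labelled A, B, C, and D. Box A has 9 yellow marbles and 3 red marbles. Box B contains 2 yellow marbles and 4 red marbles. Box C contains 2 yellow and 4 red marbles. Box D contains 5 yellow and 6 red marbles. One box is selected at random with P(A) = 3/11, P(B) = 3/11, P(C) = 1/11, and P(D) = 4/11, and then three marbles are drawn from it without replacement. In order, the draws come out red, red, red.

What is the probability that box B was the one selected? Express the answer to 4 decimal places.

0.4621

The likelihood of the observed sequence under each hypothesis: P(data | box A) = (3/12)(2/11)(1/10) = 0.0045455; P(data | box B) = (4/6)(3/5)(2/4) = 0.2; P(data | box C) = (4/6)(3/5)(2/4) = 0.2; P(data | box D) = (6/11)(5/10)(4/9) = 0.12121.
Weighting by the prior gives 3/11 · 0.0045455 = 0.0012397, 3/11 · 0.2 = 0.054545, 1/11 · 0.2 = 0.018182, 4/11 · 0.12121 = 0.044077; with total 0.11804.
By Bayes' rule, P(box B | data) = (0.054545) / (0.11804) = 0.46208.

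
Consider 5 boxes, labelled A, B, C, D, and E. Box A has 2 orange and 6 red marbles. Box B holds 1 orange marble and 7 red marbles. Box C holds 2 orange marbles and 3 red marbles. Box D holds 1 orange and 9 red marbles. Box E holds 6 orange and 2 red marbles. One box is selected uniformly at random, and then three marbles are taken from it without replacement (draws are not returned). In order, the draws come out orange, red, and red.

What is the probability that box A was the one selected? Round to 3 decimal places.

Under each hypothesis, the probability of the observed sequence is: P(data | box A) = (2/8)(6/7)(5/6) = 0.17857; P(data | box B) = (1/8)(7/7)(6/6) = 0.125; P(data | box C) = (2/5)(3/4)(2/3) = 0.2; P(data | box D) = (1/10)(9/9)(8/8) = 0.1; P(data | box E) = (6/8)(2/7)(1/6) = 0.035714.
Weighting by the prior gives 1/5 · 0.17857 = 0.035714, 1/5 · 0.125 = 0.025, 1/5 · 0.2 = 0.04, 1/5 · 0.1 = 0.02, 1/5 · 0.035714 = 0.0071429; summing to 0.12786.
Hence P(box A | data) = (0.035714) / (0.12786) = 0.27933.

0.279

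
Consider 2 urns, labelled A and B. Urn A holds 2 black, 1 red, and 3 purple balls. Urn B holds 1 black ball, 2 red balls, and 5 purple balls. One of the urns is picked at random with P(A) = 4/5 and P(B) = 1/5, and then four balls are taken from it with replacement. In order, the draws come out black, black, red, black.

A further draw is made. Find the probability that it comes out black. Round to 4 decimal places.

For each hypothesis, P(data | H) works out to: P(data | urn A) = (2/6)(2/6)(1/6)(2/6) = 0.0061728; P(data | urn B) = (1/8)(1/8)(2/8)(1/8) = 0.00048828.
Weighting by the prior gives 4/5 · 0.0061728 = 0.0049383, 1/5 · 0.00048828 = 9.7656e-05; with total 0.0050359.
The posterior is then P(urn A | data) = 0.98061, P(urn B | data) = 0.019392.
So P(black next | data) = Σ P(black next | H) P(H | data) = (1/3)(0.98061) + (1/8)(0.019392) = 0.32929.

0.3293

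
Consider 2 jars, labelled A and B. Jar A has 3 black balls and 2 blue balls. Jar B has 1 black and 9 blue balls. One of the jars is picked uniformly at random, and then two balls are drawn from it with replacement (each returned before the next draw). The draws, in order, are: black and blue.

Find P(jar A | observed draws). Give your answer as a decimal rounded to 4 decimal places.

Under each hypothesis, the probability of the observed sequence is: P(data | jar A) = (3/5)(2/5) = 6/25; P(data | jar B) = (1/10)(9/10) = 9/100.
Weighting by the prior gives 1/2 · 6/25 = 3/25, 1/2 · 9/100 = 9/200; with total 33/200.
Therefore the posterior P(jar A | data) = (3/25) / (33/200) = 8/11.

0.7273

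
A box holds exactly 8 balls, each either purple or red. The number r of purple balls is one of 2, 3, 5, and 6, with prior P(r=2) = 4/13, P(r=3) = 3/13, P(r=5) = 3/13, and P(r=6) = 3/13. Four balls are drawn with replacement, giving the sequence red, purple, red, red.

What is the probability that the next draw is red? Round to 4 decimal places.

For each hypothesis, P(data | H) works out to: P(data | r = 2) = (6/8)(2/8)(6/8)(6/8) = 0.10547; P(data | r = 3) = (5/8)(3/8)(5/8)(5/8) = 0.091553; P(data | r = 5) = (3/8)(5/8)(3/8)(3/8) = 0.032959; P(data | r = 6) = (2/8)(6/8)(2/8)(2/8) = 0.011719.
Weighting by the prior gives 4/13 · 0.10547 = 0.032452, 3/13 · 0.091553 = 0.021128, 3/13 · 0.032959 = 0.0076059, 3/13 · 0.011719 = 0.0027043; with total 0.06389.
Normalising, the posterior is P(r = 2 | data) = 0.50794, P(r = 3 | data) = 0.33069, P(r = 5 | data) = 0.11905, P(r = 6 | data) = 0.042328.
So P(red next | data) = Σ P(red next | H) P(H | data) = (3/4)(0.50794) + (5/8)(0.33069) + (3/8)(0.11905) + (1/4)(0.042328) = 0.64286.

0.6429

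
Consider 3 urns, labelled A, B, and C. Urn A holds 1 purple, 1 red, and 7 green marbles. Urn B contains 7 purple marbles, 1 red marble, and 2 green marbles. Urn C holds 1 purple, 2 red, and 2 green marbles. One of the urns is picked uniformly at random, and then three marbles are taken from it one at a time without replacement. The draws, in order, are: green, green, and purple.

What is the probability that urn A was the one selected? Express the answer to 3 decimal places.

Under each hypothesis, the probability of the observed sequence is: P(data | urn A) = (7/9)(6/8)(1/7) = 0.083333; P(data | urn B) = (2/10)(1/9)(7/8) = 0.019444; P(data | urn C) = (2/5)(1/4)(1/3) = 0.033333.
Weighting by the prior gives 1/3 · 0.083333 = 0.027778, 1/3 · 0.019444 = 0.0064815, 1/3 · 0.033333 = 0.011111; summing to 0.04537.
By Bayes' rule, P(urn A | data) = (0.027778) / (0.04537) = 0.61224.

0.612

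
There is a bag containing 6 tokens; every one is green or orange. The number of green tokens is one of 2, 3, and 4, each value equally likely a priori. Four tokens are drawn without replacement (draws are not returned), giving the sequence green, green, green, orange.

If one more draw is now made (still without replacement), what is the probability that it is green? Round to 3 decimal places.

0.364

For each hypothesis, P(data | H) works out to: P(data | r = 2) = (2/6)(1/5)(0/4) = 0; P(data | r = 3) = (3/6)(2/5)(1/4)(3/3) = 1/20; P(data | r = 4) = (4/6)(3/5)(2/4)(2/3) = 2/15.
The prior-weighted likelihoods are 1/3 · 0 = 0, 1/3 · 1/20 = 1/60, 1/3 · 2/15 = 2/45; these sum to 11/180.
Normalising, the posterior is P(r = 2 | data) = 0, P(r = 3 | data) = 3/11, P(r = 4 | data) = 8/11.
The predictive probability is P(green next | data) = (0)(3/11) + (1/2)(8/11) = 4/11.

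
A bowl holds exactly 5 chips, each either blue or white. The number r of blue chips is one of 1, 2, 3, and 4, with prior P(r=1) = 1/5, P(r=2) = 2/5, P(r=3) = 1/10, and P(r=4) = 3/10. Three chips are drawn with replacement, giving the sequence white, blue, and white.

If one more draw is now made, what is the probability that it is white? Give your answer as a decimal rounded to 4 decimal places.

Compute the likelihood of the observed sequence for each case: P(data | r = 1) = (4/5)(1/5)(4/5) = 16/125; P(data | r = 2) = (3/5)(2/5)(3/5) = 18/125; P(data | r = 3) = (2/5)(3/5)(2/5) = 12/125; P(data | r = 4) = (1/5)(4/5)(1/5) = 4/125.
Multiplying each by its prior: 1/5 · 16/125 = 16/625, 2/5 · 18/125 = 36/625, 1/10 · 12/125 = 6/625, 3/10 · 4/125 = 6/625; these sum to 64/625.
Normalising, the posterior is P(r = 1 | data) = 1/4, P(r = 2 | data) = 9/16, P(r = 3 | data) = 3/32, P(r = 4 | data) = 3/32.
The predictive probability is P(white next | data) = (4/5)(1/4) + (3/5)(9/16) + (2/5)(3/32) + (1/5)(3/32) = 19/32.

0.5938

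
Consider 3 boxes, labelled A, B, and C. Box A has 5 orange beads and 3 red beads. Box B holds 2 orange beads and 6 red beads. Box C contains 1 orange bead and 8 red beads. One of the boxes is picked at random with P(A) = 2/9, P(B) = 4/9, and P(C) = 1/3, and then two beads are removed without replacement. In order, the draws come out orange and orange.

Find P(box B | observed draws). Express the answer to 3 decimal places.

Compute the likelihood of the observed sequence for each case: P(data | box A) = (5/8)(4/7) = 5/14; P(data | box B) = (2/8)(1/7) = 1/28; P(data | box C) = (1/9)(0/8) = 0.
Weighting by the prior gives 2/9 · 5/14 = 5/63, 4/9 · 1/28 = 1/63, 1/3 · 0 = 0; with total 2/21.
Therefore the posterior P(box B | data) = (1/63) / (2/21) = 1/6.

0.167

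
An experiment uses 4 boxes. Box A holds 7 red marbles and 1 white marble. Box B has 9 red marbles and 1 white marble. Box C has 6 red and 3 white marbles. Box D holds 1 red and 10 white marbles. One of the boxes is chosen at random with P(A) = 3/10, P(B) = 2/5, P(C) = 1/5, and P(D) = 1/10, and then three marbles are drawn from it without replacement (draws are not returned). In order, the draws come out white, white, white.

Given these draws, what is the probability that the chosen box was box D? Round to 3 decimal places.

The likelihood of the observed sequence under each hypothesis: P(data | box A) = (1/8)(0/7) = 0; P(data | box B) = (1/10)(0/9) = 0; P(data | box C) = (3/9)(2/8)(1/7) = 0.011905; P(data | box D) = (10/11)(9/10)(8/9) = 0.72727.
Multiplying each by its prior: 3/10 · 0 = 0, 2/5 · 0 = 0, 1/5 · 0.011905 = 0.002381, 1/10 · 0.72727 = 0.072727; with total 0.075108.
So P(box D | data) = (0.072727) / (0.075108) = 0.9683.

0.968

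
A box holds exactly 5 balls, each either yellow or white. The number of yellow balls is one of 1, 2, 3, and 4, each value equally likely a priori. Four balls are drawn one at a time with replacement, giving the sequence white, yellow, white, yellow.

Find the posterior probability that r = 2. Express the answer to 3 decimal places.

0.346

Compute the likelihood of the observed sequence for each case: P(data | r = 1) = (4/5)(1/5)(4/5)(1/5) = 16/625; P(data | r = 2) = (3/5)(2/5)(3/5)(2/5) = 36/625; P(data | r = 3) = (2/5)(3/5)(2/5)(3/5) = 36/625; P(data | r = 4) = (1/5)(4/5)(1/5)(4/5) = 16/625.
The prior-weighted likelihoods are 1/4 · 16/625 = 4/625, 1/4 · 36/625 = 9/625, 1/4 · 36/625 = 9/625, 1/4 · 16/625 = 4/625; these sum to 26/625.
So P(r = 2 | data) = (9/625) / (26/625) = 9/26.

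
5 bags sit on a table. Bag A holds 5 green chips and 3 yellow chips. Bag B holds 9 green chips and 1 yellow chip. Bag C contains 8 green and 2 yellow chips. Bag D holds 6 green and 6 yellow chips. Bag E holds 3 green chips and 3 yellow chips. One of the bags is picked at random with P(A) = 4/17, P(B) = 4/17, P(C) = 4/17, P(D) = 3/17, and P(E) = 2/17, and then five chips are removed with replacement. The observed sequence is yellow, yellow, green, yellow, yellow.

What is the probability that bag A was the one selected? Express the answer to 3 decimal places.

0.234

Compute the likelihood of the observed sequence for each case: P(data | bag A) = (3/8)(3/8)(5/8)(3/8)(3/8) = 0.01236; P(data | bag B) = (1/10)(1/10)(9/10)(1/10)(1/10) = 9e-05; P(data | bag C) = (2/10)(2/10)(8/10)(2/10)(2/10) = 0.00128; P(data | bag D) = (6/12)(6/12)(6/12)(6/12)(6/12) = 0.03125; P(data | bag E) = (3/6)(3/6)(3/6)(3/6)(3/6) = 0.03125.
Weighting by the prior gives 4/17 · 0.01236 = 0.0029081, 4/17 · 9e-05 = 2.1176e-05, 4/17 · 0.00128 = 0.00030118, 3/17 · 0.03125 = 0.0055147, 2/17 · 0.03125 = 0.0036765; these sum to 0.012422.
So P(bag A | data) = (0.0029081) / (0.012422) = 0.23412.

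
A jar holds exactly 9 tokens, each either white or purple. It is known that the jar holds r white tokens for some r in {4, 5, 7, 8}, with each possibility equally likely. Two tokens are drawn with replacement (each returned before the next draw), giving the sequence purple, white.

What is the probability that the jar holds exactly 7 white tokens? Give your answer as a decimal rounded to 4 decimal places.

0.2258

The likelihood of the observed sequence under each hypothesis: P(data | r = 4) = (5/9)(4/9) = 20/81; P(data | r = 5) = (4/9)(5/9) = 20/81; P(data | r = 7) = (2/9)(7/9) = 14/81; P(data | r = 8) = (1/9)(8/9) = 8/81.
Multiplying each by its prior: 1/4 · 20/81 = 5/81, 1/4 · 20/81 = 5/81, 1/4 · 14/81 = 7/162, 1/4 · 8/81 = 2/81; with total 31/162.
Therefore the posterior P(r = 7 | data) = (7/162) / (31/162) = 7/31.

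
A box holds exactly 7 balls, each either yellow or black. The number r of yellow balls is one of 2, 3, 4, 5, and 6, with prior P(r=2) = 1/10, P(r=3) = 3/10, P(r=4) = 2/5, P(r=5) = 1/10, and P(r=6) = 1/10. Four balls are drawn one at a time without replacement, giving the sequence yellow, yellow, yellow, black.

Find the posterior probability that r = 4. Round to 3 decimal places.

0.480

Under each hypothesis, the probability of the observed sequence is: P(data | r = 2) = (2/7)(1/6)(0/5) = 0; P(data | r = 3) = (3/7)(2/6)(1/5)(4/4) = 1/35; P(data | r = 4) = (4/7)(3/6)(2/5)(3/4) = 3/35; P(data | r = 5) = (5/7)(4/6)(3/5)(2/4) = 1/7; P(data | r = 6) = (6/7)(5/6)(4/5)(1/4) = 1/7.
Multiplying each by its prior: 1/10 · 0 = 0, 3/10 · 1/35 = 3/350, 2/5 · 3/35 = 6/175, 1/10 · 1/7 = 1/70, 1/10 · 1/7 = 1/70; with total 1/14.
Hence P(r = 4 | data) = (6/175) / (1/14) = 12/25.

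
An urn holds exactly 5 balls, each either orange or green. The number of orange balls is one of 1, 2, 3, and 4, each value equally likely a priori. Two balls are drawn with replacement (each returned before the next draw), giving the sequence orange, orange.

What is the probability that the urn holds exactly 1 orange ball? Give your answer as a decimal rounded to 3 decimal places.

Under each hypothesis, the probability of the observed sequence is: P(data | r = 1) = (1/5)(1/5) = 1/25; P(data | r = 2) = (2/5)(2/5) = 4/25; P(data | r = 3) = (3/5)(3/5) = 9/25; P(data | r = 4) = (4/5)(4/5) = 16/25.
Multiplying each by its prior: 1/4 · 1/25 = 1/100, 1/4 · 4/25 = 1/25, 1/4 · 9/25 = 9/100, 1/4 · 16/25 = 4/25; summing to 3/10.
So P(r = 1 | data) = (1/100) / (3/10) = 1/30.

0.033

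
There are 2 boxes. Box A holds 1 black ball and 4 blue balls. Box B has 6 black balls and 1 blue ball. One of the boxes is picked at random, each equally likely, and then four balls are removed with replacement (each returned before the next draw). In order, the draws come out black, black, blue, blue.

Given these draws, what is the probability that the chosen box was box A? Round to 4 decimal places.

For each hypothesis, P(data | H) works out to: P(data | box A) = (1/5)(1/5)(4/5)(4/5) = 0.0256; P(data | box B) = (6/7)(6/7)(1/7)(1/7) = 0.014994.
The prior-weighted likelihoods are 1/2 · 0.0256 = 0.0128, 1/2 · 0.014994 = 0.0074969; with total 0.020297.
Hence P(box A | data) = (0.0128) / (0.020297) = 0.63064.

0.6306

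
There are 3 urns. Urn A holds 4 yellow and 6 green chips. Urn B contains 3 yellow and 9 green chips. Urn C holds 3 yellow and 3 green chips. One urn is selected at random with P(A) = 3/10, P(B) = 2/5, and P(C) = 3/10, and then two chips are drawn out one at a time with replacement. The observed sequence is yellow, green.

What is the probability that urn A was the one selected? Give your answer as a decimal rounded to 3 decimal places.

Under each hypothesis, the probability of the observed sequence is: P(data | urn A) = (4/10)(6/10) = 6/25; P(data | urn B) = (3/12)(9/12) = 3/16; P(data | urn C) = (3/6)(3/6) = 1/4.
Multiplying each by its prior: 3/10 · 6/25 = 9/125, 2/5 · 3/16 = 3/40, 3/10 · 1/4 = 3/40; these sum to 111/500.
Hence P(urn A | data) = (9/125) / (111/500) = 12/37.

0.324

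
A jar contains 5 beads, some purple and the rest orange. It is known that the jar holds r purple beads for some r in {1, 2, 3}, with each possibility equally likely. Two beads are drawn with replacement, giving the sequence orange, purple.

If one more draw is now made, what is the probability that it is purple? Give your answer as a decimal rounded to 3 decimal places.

0.425

The likelihood of the observed sequence under each hypothesis: P(data | r = 1) = (4/5)(1/5) = 4/25; P(data | r = 2) = (3/5)(2/5) = 6/25; P(data | r = 3) = (2/5)(3/5) = 6/25.
Multiplying each by its prior: 1/3 · 4/25 = 4/75, 1/3 · 6/25 = 2/25, 1/3 · 6/25 = 2/25; summing to 16/75.
Normalising, the posterior is P(r = 1 | data) = 1/4, P(r = 2 | data) = 3/8, P(r = 3 | data) = 3/8.
Averaging over the posterior, P(purple next | data) = (1/5)(1/4) + (2/5)(3/8) + (3/5)(3/8) = 17/40.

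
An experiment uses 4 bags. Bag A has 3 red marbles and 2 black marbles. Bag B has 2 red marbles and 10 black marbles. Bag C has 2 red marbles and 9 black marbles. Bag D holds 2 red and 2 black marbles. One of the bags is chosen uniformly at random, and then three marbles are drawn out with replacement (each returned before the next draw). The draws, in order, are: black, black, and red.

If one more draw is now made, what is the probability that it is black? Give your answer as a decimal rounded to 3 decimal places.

0.648

The likelihood of the observed sequence under each hypothesis: P(data | bag A) = (2/5)(2/5)(3/5) = 0.096; P(data | bag B) = (10/12)(10/12)(2/12) = 0.11574; P(data | bag C) = (9/11)(9/11)(2/11) = 0.12171; P(data | bag D) = (2/4)(2/4)(2/4) = 0.125.
Multiplying each by its prior: 1/4 · 0.096 = 0.024, 1/4 · 0.11574 = 0.028935, 1/4 · 0.12171 = 0.030428, 1/4 · 0.125 = 0.03125; these sum to 0.11461.
The posterior is then P(bag A | data) = 0.2094, P(bag B | data) = 0.25246, P(bag C | data) = 0.26549, P(bag D | data) = 0.27266.
So P(black next | data) = Σ P(black next | H) P(H | data) = (2/5)(0.2094) + (5/6)(0.25246) + (9/11)(0.26549) + (1/2)(0.27266) = 0.64769.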